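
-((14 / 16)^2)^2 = -0.59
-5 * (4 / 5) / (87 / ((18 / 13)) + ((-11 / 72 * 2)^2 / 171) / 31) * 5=-137401920 / 431671153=-0.32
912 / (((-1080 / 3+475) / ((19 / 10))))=8664 / 575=15.07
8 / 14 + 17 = 123 / 7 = 17.57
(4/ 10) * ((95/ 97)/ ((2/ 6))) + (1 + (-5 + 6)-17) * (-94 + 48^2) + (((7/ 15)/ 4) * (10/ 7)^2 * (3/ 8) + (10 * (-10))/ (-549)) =-98854554919/ 2982168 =-33148.55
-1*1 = -1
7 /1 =7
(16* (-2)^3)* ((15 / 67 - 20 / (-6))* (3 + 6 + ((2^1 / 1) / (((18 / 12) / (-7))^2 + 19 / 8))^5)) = -50854492518812681600 / 11901008551302273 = -4273.12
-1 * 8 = -8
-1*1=-1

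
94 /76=47 /38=1.24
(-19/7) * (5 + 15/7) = -950/49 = -19.39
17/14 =1.21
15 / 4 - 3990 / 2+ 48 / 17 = -135213 / 68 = -1988.43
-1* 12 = -12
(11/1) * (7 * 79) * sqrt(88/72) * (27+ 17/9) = 194278.05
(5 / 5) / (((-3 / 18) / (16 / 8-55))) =318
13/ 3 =4.33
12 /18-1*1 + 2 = 5 /3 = 1.67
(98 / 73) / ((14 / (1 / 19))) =7 / 1387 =0.01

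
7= 7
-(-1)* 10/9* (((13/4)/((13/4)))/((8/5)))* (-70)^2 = 30625/9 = 3402.78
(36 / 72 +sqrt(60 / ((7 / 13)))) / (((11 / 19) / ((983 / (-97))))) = -37354 * sqrt(1365) / 7469 - 18677 / 2134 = -193.53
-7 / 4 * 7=-49 / 4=-12.25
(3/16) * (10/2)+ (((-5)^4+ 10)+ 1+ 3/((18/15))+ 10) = 10391/16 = 649.44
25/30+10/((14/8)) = 275/42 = 6.55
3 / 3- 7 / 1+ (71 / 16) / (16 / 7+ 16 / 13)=-24259 / 5120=-4.74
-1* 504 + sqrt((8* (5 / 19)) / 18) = -504 + 2* sqrt(95) / 57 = -503.66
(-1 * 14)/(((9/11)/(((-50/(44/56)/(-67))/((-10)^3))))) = 49/3015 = 0.02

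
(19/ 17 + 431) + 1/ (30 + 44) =543621/ 1258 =432.13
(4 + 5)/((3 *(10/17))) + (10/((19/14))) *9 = 13569/190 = 71.42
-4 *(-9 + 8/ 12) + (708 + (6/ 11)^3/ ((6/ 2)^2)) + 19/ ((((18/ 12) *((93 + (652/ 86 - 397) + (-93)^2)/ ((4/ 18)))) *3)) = 2609658736060/ 3520136961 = 741.35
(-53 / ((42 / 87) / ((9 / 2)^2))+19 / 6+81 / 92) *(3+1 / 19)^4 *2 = -24258762252220 / 62945043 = -385395.91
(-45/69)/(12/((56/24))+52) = -21/1840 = -0.01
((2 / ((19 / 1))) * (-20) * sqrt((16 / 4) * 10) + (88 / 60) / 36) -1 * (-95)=25661 / 270 -80 * sqrt(10) / 19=81.73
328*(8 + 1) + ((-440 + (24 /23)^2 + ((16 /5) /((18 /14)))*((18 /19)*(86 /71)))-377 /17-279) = 2214.77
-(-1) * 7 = 7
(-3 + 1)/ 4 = -1/ 2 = -0.50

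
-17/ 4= -4.25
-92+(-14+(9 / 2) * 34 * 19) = 2801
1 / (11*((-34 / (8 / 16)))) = -1 / 748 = -0.00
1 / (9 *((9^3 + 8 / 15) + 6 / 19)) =0.00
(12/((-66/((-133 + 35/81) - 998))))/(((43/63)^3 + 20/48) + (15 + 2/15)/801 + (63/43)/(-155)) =1341524000093760/4856031937823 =276.26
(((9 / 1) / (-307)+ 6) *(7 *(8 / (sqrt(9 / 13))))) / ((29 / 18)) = 615888 *sqrt(13) / 8903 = 249.42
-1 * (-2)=2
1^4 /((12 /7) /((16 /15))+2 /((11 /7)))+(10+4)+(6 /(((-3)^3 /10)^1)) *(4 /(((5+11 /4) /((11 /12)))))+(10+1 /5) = 87218879 /3712095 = 23.50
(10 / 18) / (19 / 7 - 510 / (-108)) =70 / 937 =0.07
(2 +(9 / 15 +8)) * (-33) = -1749 / 5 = -349.80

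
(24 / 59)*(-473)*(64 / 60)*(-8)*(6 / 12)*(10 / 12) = 121088 / 177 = 684.11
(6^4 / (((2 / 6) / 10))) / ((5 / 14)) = 108864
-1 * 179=-179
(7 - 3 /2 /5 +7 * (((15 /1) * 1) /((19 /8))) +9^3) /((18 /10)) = 148183 /342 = 433.28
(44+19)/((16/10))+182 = 221.38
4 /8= 1 /2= 0.50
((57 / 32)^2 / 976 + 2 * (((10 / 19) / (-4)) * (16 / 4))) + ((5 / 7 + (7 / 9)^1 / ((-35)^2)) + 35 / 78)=44423567953 / 388800921600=0.11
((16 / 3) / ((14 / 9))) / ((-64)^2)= 3 / 3584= 0.00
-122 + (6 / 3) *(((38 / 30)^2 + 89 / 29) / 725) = -577075262 / 4730625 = -121.99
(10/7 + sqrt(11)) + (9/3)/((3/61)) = sqrt(11) + 437/7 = 65.75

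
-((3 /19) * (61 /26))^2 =-33489 /244036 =-0.14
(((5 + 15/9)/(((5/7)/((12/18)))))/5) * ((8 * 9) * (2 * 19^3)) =6145664/5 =1229132.80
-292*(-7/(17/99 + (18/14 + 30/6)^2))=9915444/192497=51.51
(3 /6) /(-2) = -1 /4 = -0.25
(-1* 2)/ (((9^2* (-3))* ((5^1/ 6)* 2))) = 2/ 405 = 0.00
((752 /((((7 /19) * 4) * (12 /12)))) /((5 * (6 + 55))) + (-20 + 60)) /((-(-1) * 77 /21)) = 266916 /23485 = 11.37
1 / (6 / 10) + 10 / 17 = 2.25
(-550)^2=302500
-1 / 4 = -0.25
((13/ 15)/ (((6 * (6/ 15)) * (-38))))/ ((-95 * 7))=0.00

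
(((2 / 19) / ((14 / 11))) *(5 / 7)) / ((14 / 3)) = 165 / 13034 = 0.01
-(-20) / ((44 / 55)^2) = 125 / 4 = 31.25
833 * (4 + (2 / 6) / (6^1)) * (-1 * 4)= -13513.11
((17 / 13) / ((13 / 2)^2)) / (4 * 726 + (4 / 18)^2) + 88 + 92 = 23255817597 / 129198979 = 180.00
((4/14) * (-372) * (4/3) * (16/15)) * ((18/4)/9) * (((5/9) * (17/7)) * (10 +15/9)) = -674560/567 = -1189.70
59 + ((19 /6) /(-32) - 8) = 9773 /192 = 50.90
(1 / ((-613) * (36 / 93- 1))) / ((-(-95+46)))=31 / 570703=0.00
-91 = -91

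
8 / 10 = 4 / 5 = 0.80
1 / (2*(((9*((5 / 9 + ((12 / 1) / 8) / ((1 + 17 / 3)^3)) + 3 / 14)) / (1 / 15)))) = 11200 / 2343309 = 0.00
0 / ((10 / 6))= 0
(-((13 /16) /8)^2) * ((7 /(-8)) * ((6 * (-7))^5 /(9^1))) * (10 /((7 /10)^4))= -698709375 /128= -5458666.99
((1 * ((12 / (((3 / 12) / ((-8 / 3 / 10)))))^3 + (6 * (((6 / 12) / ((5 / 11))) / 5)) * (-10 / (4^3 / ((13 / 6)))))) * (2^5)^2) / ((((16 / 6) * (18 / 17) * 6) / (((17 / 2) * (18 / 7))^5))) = -632478527204.11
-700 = -700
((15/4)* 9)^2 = 18225/16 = 1139.06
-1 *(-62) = 62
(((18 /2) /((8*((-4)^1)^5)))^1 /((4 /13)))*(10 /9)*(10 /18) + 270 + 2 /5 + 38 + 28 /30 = 45612731 /147456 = 309.33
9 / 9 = 1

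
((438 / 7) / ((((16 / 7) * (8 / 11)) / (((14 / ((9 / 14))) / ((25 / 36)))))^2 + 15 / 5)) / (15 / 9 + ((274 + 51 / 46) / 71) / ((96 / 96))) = 8727444908028 / 2320925941165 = 3.76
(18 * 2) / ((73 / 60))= 2160 / 73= 29.59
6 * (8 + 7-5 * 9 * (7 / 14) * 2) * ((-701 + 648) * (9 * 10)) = 858600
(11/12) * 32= 88/3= 29.33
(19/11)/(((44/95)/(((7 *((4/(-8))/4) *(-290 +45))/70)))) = 88445/7744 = 11.42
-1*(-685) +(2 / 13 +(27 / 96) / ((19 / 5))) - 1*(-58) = 5874473 / 7904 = 743.23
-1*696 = -696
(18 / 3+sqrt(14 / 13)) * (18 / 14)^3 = 729 * sqrt(182) / 4459+4374 / 343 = 14.96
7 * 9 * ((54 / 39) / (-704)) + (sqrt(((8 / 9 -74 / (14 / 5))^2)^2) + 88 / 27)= 11903664169 / 18162144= 655.41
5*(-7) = -35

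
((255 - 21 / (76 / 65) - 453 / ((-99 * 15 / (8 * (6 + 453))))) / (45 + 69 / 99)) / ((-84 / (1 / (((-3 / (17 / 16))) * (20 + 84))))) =32147187 / 26699079680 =0.00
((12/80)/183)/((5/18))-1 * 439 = -1338941/3050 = -439.00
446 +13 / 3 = 1351 / 3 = 450.33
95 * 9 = 855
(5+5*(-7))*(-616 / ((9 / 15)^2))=154000 / 3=51333.33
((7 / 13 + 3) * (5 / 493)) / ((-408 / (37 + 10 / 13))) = -56465 / 16996668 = -0.00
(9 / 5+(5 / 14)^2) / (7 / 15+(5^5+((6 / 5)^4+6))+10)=708375 / 1155251048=0.00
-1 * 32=-32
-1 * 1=-1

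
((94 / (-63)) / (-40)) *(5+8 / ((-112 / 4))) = 517 / 2940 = 0.18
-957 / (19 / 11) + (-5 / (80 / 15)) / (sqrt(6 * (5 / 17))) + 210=-6537 / 19-sqrt(510) / 32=-344.76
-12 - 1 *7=-19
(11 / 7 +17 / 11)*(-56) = -1920 / 11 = -174.55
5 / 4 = 1.25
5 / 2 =2.50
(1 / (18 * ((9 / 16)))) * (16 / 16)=8 / 81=0.10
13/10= 1.30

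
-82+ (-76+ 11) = -147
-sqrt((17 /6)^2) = -17 /6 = -2.83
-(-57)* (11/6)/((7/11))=2299/14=164.21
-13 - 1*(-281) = 268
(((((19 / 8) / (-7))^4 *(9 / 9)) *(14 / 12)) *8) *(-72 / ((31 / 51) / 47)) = -937138311 / 1361024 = -688.55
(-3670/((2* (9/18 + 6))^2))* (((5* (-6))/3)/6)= 18350/507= 36.19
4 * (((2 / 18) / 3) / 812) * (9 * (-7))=-1 / 87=-0.01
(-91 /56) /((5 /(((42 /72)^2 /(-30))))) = 637 /172800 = 0.00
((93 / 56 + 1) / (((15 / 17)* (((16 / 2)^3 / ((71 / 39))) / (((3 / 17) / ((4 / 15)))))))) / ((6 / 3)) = 10579 / 2981888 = 0.00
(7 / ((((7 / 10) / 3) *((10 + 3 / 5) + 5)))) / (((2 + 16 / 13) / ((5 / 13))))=125 / 546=0.23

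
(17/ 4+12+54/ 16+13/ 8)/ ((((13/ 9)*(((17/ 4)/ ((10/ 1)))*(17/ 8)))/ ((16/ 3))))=19200/ 221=86.88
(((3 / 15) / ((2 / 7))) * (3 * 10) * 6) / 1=126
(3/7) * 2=6/7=0.86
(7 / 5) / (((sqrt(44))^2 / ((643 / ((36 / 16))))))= 4501 / 495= 9.09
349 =349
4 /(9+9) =2 /9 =0.22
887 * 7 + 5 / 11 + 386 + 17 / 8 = 580587 / 88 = 6597.58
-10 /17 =-0.59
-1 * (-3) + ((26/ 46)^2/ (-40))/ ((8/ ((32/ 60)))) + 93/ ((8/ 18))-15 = 197.25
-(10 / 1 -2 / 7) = -68 / 7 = -9.71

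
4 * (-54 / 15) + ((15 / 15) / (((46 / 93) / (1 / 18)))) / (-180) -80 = -4689823 / 49680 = -94.40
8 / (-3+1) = -4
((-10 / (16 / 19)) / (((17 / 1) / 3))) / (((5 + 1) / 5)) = -475 / 272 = -1.75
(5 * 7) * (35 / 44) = 1225 / 44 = 27.84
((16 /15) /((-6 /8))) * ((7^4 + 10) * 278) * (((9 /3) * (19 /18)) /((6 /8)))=-1630067456 /405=-4024857.92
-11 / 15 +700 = 10489 / 15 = 699.27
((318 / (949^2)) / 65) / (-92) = -159 / 2692796990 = -0.00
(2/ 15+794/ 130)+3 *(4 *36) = 85457/ 195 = 438.24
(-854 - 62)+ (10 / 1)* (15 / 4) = -878.50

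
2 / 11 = 0.18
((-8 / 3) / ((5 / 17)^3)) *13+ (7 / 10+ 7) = -1354.84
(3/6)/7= 1/14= 0.07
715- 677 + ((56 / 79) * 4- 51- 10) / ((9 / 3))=4411 / 237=18.61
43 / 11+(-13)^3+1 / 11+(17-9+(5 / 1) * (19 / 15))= -6536 / 3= -2178.67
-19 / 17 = -1.12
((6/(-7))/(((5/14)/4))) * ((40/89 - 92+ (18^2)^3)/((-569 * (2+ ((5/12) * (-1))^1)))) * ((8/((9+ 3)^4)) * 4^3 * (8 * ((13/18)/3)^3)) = 283754423220736/284078538855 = 998.86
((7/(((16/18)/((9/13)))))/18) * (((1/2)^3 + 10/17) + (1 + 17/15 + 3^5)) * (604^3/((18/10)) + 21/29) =8628351457659857/946560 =9115482861.79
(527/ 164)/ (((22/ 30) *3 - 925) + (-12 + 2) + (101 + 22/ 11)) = -2635/ 680436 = -0.00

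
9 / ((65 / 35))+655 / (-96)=-2467 / 1248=-1.98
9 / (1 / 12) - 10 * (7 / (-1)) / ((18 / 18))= 178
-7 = -7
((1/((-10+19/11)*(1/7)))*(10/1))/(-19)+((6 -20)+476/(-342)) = -33226/2223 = -14.95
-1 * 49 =-49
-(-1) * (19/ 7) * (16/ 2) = 152/ 7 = 21.71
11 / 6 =1.83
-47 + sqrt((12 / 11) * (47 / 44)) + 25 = -22 + sqrt(141) / 11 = -20.92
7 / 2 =3.50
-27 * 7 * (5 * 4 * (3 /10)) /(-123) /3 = 126 /41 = 3.07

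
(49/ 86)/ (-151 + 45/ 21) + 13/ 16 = 289867/ 358448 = 0.81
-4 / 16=-1 / 4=-0.25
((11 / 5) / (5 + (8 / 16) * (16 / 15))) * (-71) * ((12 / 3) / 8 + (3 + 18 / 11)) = -24069 / 166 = -144.99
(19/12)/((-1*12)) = -19/144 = -0.13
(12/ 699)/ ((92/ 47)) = 0.01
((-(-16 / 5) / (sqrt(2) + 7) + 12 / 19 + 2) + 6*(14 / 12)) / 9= 45133 / 40185-16*sqrt(2) / 2115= 1.11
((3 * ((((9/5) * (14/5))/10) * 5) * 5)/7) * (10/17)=54/17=3.18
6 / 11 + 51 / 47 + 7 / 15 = 16264 / 7755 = 2.10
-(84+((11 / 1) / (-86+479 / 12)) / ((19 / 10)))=-881268 / 10507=-83.87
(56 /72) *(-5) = -35 /9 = -3.89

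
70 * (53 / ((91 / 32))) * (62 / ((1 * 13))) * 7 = 7360640 / 169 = 43554.08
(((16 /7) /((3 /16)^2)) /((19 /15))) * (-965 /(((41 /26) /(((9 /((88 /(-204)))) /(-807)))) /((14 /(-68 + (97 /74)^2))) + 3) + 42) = 1928392140922880 /827951007827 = 2329.11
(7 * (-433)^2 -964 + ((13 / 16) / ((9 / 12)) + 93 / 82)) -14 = 645232031 / 492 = 1311447.22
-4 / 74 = -2 / 37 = -0.05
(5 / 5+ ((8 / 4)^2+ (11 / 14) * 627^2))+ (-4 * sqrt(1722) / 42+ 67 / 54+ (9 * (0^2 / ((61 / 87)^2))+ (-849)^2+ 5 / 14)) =1029690.72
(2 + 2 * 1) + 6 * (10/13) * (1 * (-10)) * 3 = -1748/13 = -134.46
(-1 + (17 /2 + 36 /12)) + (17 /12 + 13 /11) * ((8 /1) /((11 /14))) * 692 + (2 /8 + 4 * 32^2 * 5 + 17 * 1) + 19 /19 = 38817.20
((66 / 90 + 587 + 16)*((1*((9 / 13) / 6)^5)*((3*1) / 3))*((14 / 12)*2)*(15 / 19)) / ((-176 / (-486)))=38992023 / 620801896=0.06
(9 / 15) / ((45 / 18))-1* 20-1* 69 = -2219 / 25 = -88.76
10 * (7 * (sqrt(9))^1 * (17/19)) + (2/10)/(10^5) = 1785000019/9500000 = 187.89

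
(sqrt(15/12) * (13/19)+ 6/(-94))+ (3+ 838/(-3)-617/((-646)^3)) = -10506310805195/38011645176+ 13 * sqrt(5)/38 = -275.63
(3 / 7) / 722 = 3 / 5054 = 0.00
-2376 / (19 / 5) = -11880 / 19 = -625.26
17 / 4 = 4.25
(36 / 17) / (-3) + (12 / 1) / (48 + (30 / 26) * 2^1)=-866 / 1853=-0.47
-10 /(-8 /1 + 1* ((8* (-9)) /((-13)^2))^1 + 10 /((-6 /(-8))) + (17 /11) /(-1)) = -55770 /18749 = -2.97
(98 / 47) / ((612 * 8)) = 0.00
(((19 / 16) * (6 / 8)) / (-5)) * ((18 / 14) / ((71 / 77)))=-5643 / 22720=-0.25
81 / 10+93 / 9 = 553 / 30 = 18.43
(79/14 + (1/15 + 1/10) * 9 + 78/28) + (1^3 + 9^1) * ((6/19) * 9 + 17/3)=75823/798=95.02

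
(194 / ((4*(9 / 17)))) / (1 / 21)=11543 / 6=1923.83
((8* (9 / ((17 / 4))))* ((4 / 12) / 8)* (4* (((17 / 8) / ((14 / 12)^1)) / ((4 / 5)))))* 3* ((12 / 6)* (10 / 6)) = 450 / 7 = 64.29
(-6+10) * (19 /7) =76 /7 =10.86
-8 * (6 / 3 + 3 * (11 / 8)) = -49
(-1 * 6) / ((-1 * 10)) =3 / 5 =0.60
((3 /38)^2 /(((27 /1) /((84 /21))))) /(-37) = -1 /40071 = -0.00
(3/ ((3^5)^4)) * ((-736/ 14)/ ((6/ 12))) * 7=-0.00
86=86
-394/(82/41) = -197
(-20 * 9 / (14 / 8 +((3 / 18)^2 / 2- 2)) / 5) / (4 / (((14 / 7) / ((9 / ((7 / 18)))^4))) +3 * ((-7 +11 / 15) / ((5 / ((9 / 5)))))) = 43218000 / 162619027601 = 0.00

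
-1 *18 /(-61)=18 /61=0.30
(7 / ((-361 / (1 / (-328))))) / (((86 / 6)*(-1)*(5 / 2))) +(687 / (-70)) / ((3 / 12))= -39.26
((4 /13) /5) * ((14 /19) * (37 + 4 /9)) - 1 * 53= -570223 /11115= -51.30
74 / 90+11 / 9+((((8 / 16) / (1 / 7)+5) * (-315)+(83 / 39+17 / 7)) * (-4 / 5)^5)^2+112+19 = 558444460323421751 / 727822265625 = 767281.36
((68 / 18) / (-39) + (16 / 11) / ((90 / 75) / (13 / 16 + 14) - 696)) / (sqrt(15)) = -13128304* sqrt(15) / 1990017315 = -0.03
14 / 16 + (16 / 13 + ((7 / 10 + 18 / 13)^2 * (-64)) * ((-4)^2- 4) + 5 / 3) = -338033603 / 101400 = -3333.66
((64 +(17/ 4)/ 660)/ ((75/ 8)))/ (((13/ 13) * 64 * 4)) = 168977/ 6336000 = 0.03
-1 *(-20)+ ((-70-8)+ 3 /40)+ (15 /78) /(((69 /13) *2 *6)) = -239797 /4140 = -57.92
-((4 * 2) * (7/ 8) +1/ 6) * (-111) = 1591/ 2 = 795.50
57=57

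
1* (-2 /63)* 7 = -2 /9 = -0.22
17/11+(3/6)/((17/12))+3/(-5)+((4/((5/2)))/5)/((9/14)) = 1.80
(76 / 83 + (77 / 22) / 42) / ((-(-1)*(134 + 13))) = 995 / 146412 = 0.01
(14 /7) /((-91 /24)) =-48 /91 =-0.53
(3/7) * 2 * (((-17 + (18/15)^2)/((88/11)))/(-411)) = 389/95900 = 0.00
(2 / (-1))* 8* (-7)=112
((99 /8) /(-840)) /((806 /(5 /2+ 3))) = -363 /3610880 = -0.00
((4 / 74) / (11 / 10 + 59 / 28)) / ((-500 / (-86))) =1204 / 415325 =0.00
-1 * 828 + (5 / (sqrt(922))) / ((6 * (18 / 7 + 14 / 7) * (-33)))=-828 - 35 * sqrt(922) / 5841792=-828.00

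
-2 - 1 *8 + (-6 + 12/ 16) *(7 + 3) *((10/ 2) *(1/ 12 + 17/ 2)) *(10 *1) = -90165/ 4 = -22541.25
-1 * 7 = -7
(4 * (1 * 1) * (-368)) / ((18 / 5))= -3680 / 9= -408.89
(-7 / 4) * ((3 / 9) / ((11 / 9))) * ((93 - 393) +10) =3045 / 22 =138.41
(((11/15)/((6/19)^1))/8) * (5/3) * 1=209/432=0.48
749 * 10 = 7490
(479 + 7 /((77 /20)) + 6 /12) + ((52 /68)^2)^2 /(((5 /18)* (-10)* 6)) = 11054577106 /22968275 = 481.30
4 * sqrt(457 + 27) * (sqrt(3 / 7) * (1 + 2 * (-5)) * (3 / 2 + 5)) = -5148 * sqrt(21) / 7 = -3370.16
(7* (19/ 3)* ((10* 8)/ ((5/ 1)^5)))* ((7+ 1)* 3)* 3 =51072/ 625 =81.72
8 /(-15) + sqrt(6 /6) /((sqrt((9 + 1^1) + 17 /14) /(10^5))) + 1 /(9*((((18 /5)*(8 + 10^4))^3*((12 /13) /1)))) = -1683650304122675267 /3156844320230031360 + 100000*sqrt(2198) /157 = 29861.14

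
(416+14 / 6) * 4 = 5020 / 3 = 1673.33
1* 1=1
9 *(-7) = -63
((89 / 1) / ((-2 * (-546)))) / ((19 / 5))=0.02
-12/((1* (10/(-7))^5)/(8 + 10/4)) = 1058841/50000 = 21.18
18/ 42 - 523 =-3658/ 7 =-522.57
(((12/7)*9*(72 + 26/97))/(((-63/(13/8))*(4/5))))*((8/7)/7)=-1366950/232897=-5.87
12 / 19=0.63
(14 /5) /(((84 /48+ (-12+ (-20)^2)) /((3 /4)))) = 42 /7795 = 0.01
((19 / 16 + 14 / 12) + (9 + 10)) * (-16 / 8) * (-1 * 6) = 1025 / 4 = 256.25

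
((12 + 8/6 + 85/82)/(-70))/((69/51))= -1717/11316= -0.15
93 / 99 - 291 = -9572 / 33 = -290.06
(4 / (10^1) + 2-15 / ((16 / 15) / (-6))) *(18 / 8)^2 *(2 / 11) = 281151 / 3520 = 79.87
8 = 8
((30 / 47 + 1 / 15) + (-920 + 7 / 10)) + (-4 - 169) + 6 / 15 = -307717 / 282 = -1091.20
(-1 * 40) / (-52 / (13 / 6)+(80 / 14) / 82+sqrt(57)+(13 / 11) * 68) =-22498044800 / 31172886607+398665960 * sqrt(57) / 31172886607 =-0.63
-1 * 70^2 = -4900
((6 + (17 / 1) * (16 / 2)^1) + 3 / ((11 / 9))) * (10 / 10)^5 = 1589 / 11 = 144.45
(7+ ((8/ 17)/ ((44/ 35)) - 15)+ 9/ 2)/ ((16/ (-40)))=5845/ 748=7.81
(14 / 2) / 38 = 7 / 38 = 0.18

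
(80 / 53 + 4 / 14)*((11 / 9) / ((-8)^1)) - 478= -709759 / 1484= -478.27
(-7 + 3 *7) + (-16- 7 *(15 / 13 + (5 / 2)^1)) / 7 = 1467 / 182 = 8.06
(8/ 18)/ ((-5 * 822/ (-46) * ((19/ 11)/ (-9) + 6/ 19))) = 0.04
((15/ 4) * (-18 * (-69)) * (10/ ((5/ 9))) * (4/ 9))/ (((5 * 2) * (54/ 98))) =6762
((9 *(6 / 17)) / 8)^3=19683 / 314432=0.06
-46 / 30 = -23 / 15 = -1.53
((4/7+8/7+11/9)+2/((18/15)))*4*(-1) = -1160/63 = -18.41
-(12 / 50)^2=-36 / 625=-0.06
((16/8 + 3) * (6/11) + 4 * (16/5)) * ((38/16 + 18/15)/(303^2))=5551/9180900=0.00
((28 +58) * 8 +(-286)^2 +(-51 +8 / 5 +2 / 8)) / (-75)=-1648697 / 1500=-1099.13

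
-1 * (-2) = 2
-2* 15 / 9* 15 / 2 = -25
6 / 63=2 / 21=0.10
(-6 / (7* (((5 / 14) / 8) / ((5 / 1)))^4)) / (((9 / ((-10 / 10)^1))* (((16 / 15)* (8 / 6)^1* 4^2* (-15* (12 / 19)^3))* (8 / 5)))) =-11763185 / 108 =-108918.38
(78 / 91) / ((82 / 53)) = 159 / 287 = 0.55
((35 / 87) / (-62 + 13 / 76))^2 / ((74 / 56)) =0.00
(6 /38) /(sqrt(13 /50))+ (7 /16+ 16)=15 * sqrt(26) /247+ 263 /16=16.75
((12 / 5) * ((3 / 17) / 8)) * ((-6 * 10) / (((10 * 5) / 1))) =-27 / 425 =-0.06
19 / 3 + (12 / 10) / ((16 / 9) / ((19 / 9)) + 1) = 3667 / 525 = 6.98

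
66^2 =4356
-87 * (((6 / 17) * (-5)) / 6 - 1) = 1914 / 17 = 112.59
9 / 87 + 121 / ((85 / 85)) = 3512 / 29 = 121.10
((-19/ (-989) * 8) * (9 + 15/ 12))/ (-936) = -779/ 462852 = -0.00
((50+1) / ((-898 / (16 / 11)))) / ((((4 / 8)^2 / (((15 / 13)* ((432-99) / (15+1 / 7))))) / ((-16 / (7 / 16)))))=1043435520 / 3402971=306.62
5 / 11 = 0.45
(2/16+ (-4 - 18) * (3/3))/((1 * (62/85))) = -29.99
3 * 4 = 12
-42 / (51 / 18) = -252 / 17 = -14.82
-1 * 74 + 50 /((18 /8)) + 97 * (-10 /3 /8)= -3319 /36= -92.19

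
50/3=16.67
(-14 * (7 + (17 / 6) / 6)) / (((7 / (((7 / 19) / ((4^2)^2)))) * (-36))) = 1883 / 3151872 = 0.00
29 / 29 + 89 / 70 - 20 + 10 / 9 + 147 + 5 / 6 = 131.22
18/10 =9/5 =1.80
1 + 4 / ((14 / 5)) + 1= 24 / 7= 3.43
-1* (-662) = 662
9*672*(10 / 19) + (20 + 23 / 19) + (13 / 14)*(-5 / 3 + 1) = 1278296 / 399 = 3203.75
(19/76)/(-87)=-0.00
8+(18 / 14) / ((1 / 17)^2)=2657 / 7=379.57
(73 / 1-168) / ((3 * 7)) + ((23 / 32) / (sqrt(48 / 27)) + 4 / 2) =-5335 / 2688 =-1.98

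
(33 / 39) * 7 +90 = 1247 / 13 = 95.92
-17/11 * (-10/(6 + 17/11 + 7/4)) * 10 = 6800/409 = 16.63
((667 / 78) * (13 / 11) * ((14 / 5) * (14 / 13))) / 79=65366 / 169455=0.39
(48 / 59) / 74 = 24 / 2183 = 0.01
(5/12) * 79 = 395/12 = 32.92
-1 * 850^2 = -722500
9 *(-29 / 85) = -261 / 85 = -3.07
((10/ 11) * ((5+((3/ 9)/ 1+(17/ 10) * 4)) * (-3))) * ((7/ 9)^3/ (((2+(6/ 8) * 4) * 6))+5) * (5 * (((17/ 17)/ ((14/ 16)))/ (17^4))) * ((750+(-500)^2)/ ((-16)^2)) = -10516816375/ 945536328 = -11.12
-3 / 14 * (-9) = 27 / 14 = 1.93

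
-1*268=-268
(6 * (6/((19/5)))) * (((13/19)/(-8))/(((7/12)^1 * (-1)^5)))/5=702/2527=0.28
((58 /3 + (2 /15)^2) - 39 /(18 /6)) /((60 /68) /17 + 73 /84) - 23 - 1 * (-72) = 55.90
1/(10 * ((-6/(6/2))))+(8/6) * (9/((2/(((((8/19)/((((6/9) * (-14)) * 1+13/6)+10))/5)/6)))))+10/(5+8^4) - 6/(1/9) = -54.02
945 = 945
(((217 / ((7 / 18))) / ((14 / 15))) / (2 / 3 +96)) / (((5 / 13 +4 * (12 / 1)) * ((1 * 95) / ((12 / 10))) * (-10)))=-97929 / 606513250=-0.00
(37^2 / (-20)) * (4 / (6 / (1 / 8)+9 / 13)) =-17797 / 3165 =-5.62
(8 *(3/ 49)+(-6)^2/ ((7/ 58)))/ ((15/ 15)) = 298.78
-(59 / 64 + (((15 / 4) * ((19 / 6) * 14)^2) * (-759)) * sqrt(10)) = 17690242.79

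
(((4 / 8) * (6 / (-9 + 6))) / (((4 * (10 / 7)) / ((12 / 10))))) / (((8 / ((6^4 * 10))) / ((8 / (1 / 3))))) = -40824 / 5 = -8164.80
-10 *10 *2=-200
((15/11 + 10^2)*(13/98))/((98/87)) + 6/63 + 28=12687475/316932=40.03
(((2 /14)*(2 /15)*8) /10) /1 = 8 /525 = 0.02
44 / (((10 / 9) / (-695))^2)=17215011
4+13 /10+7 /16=459 /80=5.74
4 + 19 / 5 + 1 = 8.80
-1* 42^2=-1764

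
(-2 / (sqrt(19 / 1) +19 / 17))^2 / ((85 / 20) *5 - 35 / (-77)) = 3916528 / 330692625 - 432344 *sqrt(19) / 330692625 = 0.01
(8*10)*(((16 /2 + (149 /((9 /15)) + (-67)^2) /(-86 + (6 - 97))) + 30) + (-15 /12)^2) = 543655 /531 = 1023.83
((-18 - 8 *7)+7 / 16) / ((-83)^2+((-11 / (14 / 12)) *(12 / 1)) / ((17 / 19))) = -140063 / 12875888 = -0.01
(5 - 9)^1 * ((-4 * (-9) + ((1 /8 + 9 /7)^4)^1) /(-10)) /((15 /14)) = 392991937 /26342400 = 14.92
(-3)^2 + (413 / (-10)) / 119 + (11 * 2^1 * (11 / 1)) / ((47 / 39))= 1673597 / 7990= 209.46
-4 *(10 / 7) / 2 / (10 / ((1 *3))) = -6 / 7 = -0.86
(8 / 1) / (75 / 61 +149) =122 / 2291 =0.05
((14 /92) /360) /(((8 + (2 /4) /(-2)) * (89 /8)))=14 /2855565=0.00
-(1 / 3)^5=-1 / 243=-0.00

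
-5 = -5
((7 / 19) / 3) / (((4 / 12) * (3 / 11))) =77 / 57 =1.35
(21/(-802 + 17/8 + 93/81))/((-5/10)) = 0.05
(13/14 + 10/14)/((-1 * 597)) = -23/8358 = -0.00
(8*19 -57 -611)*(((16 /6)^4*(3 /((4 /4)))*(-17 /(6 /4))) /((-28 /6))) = -11976704 /63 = -190106.41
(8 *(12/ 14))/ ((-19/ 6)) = -288/ 133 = -2.17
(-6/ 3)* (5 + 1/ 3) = -32/ 3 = -10.67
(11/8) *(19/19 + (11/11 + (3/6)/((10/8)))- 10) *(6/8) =-627/80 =-7.84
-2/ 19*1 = -2/ 19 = -0.11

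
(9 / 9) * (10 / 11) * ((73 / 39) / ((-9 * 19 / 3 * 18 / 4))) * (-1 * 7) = 10220 / 220077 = 0.05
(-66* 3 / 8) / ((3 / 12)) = -99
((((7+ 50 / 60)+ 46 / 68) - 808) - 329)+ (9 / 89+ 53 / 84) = -47776345 / 42364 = -1127.76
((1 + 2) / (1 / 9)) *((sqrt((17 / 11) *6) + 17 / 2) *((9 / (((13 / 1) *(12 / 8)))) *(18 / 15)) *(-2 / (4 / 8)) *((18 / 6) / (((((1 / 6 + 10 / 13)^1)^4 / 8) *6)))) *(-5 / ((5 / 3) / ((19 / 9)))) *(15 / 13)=64718963712 *sqrt(1122) / 312380651 + 550111191552 / 28398241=26311.06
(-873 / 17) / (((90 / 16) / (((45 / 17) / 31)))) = -6984 / 8959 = -0.78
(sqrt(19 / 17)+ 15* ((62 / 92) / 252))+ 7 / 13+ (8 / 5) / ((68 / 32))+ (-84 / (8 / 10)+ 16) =-86.61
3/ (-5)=-3/ 5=-0.60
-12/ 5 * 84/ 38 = -504/ 95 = -5.31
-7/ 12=-0.58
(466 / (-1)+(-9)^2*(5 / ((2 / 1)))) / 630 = -527 / 1260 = -0.42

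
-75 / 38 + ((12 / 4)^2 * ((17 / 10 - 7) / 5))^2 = 4229301 / 47500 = 89.04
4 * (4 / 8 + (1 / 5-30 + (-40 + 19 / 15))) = -4082 / 15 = -272.13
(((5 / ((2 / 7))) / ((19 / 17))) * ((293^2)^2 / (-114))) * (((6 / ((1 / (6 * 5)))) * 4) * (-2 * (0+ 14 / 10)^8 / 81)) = 265583296891.21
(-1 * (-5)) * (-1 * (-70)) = 350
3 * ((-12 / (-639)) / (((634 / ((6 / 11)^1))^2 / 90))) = 3240 / 863300999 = 0.00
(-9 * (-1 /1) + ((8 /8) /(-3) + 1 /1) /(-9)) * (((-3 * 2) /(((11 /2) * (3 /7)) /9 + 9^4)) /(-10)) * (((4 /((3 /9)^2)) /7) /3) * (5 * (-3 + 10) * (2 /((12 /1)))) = 6748 /826719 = 0.01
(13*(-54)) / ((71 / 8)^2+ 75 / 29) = -1302912 / 150989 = -8.63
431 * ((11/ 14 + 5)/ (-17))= -34911/ 238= -146.68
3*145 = 435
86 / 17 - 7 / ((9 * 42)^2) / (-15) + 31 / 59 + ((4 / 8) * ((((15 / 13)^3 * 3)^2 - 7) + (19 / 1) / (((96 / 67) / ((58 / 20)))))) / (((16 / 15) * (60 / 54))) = 42219163321692315067 / 1517881340681072640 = 27.81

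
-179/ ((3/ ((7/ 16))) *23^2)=-1253/ 25392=-0.05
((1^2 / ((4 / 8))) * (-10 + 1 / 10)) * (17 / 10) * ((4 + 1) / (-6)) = 561 / 20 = 28.05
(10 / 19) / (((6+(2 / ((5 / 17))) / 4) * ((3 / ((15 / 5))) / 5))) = 500 / 1463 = 0.34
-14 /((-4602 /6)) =14 /767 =0.02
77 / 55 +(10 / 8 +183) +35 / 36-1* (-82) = 12088 / 45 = 268.62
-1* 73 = -73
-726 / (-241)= 726 / 241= 3.01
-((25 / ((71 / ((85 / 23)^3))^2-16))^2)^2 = -7903405262963192179880666479491628706455230712890625 / 782011018403631380120481173096570022152244768699201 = -10.11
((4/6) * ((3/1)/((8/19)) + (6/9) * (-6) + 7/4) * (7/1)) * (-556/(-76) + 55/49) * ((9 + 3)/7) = 306384/931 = 329.09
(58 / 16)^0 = 1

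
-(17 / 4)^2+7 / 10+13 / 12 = -3907 / 240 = -16.28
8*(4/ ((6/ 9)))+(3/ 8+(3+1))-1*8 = 355/ 8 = 44.38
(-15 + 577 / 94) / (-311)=833 / 29234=0.03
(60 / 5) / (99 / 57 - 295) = -57 / 1393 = -0.04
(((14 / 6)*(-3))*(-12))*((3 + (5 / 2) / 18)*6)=1582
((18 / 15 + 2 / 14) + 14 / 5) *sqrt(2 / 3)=29 *sqrt(6) / 21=3.38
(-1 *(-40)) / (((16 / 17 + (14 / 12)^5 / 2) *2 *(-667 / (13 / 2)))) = -34369920 / 356545517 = -0.10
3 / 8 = 0.38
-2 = -2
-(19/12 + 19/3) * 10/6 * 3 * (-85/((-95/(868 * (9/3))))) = -92225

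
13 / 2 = 6.50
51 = 51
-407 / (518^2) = -11 / 7252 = -0.00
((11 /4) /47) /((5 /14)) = 77 /470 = 0.16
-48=-48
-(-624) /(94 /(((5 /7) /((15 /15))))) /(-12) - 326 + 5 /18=-1931267 /5922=-326.12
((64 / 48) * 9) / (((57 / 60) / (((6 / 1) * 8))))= 11520 / 19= 606.32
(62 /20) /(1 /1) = 31 /10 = 3.10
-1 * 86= -86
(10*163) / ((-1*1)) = -1630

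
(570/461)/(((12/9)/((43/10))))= 7353/1844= 3.99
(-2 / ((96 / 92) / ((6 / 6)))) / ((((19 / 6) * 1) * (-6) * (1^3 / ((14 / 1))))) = 161 / 114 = 1.41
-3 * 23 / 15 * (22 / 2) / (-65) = 253 / 325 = 0.78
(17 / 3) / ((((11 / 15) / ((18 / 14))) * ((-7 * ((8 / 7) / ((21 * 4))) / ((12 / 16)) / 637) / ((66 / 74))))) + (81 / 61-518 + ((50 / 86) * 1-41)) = -34943957109 / 776408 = -45007.21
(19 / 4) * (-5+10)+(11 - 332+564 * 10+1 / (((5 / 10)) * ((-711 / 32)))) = 15194525 / 2844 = 5342.66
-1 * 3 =-3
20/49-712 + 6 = -34574/49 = -705.59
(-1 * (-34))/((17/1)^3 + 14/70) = 85/12283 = 0.01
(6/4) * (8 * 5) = 60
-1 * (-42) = 42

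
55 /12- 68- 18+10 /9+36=-1595 /36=-44.31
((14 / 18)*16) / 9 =112 / 81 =1.38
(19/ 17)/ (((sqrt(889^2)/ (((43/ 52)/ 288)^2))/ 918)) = 35131/ 3692322816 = 0.00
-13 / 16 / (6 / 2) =-13 / 48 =-0.27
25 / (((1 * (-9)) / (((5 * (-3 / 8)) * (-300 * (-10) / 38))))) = 411.18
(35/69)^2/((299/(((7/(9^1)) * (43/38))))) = 368725/486850338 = 0.00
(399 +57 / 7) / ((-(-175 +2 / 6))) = 4275 / 1834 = 2.33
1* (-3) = -3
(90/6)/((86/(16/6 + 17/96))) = 1365/2752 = 0.50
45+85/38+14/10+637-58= 119251/190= 627.64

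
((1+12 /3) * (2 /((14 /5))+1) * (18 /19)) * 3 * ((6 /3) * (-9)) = -438.50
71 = 71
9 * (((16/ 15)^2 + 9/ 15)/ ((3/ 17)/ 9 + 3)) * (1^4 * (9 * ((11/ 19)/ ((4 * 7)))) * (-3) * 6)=-1615221/ 93100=-17.35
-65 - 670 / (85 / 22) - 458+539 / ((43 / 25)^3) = -798111498 / 1351619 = -590.49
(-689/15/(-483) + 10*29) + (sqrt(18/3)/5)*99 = 99*sqrt(6)/5 + 2101739/7245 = 338.59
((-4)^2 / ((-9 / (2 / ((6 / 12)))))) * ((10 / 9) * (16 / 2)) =-5120 / 81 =-63.21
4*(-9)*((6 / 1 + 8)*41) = -20664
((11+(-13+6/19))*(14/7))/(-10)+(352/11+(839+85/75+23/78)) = 872.77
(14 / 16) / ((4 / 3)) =21 / 32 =0.66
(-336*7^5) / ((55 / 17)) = -96001584 / 55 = -1745483.35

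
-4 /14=-2 /7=-0.29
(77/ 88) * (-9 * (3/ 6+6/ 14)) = -117/ 16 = -7.31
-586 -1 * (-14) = -572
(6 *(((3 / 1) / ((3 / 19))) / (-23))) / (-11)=114 / 253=0.45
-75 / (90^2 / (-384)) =32 / 9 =3.56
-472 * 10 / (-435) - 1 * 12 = -100 / 87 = -1.15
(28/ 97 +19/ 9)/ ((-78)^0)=2.40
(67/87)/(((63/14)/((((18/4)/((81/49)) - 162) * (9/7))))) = -192089/5481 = -35.05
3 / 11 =0.27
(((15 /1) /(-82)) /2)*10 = -75 /82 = -0.91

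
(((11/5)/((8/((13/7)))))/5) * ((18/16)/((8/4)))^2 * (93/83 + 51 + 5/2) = 105023061/59494400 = 1.77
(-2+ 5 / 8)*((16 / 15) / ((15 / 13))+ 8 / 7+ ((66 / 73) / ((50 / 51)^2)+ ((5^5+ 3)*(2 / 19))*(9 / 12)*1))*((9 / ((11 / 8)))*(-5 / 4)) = 27301680701 / 9709000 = 2812.00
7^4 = 2401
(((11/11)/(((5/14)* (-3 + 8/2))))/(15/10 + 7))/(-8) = -0.04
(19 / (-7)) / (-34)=19 / 238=0.08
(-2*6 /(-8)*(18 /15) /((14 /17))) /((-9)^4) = 17 /51030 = 0.00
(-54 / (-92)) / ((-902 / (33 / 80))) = -81 / 301760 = -0.00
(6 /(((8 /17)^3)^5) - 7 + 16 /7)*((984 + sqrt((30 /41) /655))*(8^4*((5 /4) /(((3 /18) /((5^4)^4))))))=137581566328964231700897216796875*sqrt(32226) /322955770855424 + 16922532658462600499210357666015625 /7516192768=2251553144374694529791410.00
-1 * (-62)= 62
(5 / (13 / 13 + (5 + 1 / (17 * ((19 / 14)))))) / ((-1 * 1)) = -1615 / 1952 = -0.83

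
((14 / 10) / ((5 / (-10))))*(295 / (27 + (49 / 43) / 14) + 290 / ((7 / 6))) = -726.50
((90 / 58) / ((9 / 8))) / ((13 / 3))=120 / 377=0.32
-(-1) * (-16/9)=-16/9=-1.78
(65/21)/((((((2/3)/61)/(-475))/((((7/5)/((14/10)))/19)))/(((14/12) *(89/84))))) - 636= -9463213/1008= -9388.11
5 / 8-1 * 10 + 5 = -35 / 8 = -4.38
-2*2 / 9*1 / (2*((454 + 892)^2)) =-1 / 8152722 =-0.00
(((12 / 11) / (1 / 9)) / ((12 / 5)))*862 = 38790 / 11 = 3526.36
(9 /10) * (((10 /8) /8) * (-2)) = -9 /32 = -0.28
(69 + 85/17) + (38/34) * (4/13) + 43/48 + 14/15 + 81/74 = 151636223/1962480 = 77.27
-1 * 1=-1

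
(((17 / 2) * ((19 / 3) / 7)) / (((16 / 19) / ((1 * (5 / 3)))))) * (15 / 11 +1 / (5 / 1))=23.80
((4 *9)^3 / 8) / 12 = 486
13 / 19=0.68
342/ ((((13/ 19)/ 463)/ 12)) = 36102888/ 13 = 2777145.23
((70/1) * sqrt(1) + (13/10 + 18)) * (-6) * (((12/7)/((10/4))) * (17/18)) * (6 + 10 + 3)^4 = -45220642.31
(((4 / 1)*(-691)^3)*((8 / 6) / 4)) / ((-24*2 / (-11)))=-3629333081 / 36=-100814807.81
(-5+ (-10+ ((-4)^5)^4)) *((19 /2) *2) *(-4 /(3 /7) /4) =-146235046492213 /3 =-48745015497404.33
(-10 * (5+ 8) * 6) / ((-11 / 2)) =1560 / 11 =141.82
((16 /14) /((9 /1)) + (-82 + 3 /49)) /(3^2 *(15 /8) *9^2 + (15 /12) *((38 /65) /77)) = -41274376 /689598693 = -0.06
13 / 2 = 6.50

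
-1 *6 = -6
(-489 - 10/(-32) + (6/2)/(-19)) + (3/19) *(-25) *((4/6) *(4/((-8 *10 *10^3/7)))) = -1857609/3800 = -488.84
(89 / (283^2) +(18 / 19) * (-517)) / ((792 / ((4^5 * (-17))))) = 1621787037568 / 150647409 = 10765.45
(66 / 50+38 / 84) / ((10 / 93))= 57691 / 3500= 16.48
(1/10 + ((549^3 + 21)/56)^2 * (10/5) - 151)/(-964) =-34225057775315361/1889440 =-18113863248.01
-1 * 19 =-19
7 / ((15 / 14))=98 / 15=6.53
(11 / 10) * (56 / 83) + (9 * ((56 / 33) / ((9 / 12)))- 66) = -44.89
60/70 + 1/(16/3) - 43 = -4699/112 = -41.96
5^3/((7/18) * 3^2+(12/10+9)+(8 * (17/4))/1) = 1250/477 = 2.62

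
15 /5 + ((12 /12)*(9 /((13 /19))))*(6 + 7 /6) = 2529 /26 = 97.27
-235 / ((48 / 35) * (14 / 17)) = -19975 / 96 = -208.07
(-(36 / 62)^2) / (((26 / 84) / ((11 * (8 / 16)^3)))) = -18711 / 12493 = -1.50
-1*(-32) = 32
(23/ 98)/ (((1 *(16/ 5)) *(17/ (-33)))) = -3795/ 26656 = -0.14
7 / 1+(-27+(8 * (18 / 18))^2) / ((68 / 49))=2289 / 68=33.66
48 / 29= 1.66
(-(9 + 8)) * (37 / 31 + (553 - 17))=-283101 / 31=-9132.29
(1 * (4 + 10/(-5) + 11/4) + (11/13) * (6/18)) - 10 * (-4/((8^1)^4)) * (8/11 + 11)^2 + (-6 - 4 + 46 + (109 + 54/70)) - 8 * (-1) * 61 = 640.15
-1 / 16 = -0.06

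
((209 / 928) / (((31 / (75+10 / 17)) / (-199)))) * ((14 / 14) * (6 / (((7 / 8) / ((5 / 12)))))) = -267222175 / 855848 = -312.23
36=36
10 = 10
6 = 6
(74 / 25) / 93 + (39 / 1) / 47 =0.86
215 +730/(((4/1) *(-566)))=243015/1132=214.68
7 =7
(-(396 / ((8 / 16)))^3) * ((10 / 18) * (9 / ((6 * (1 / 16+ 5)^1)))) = -81776640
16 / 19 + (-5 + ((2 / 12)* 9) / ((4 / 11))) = -5 / 152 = -0.03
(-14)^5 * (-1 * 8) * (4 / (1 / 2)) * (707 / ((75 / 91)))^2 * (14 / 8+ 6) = 1104189129058136576 / 5625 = 196300289610335.39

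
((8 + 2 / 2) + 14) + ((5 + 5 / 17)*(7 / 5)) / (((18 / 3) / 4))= 475 / 17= 27.94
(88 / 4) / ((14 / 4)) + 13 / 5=311 / 35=8.89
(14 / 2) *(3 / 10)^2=63 / 100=0.63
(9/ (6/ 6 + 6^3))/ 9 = 1/ 217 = 0.00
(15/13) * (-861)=-12915/13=-993.46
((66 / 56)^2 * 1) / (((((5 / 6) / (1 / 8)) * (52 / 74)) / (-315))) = -1087911 / 11648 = -93.40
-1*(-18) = 18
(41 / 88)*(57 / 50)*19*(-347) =-15407841 / 4400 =-3501.78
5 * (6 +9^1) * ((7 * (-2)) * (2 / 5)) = -420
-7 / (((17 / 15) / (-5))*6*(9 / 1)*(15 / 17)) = 0.65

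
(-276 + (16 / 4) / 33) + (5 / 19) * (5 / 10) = -345787 / 1254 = -275.75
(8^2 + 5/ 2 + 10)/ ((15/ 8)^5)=3.30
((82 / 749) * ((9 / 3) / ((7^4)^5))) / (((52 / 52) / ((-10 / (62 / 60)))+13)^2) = 22140000 / 894623037292107140917369589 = 0.00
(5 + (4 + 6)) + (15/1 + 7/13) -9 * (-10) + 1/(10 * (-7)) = 109677/910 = 120.52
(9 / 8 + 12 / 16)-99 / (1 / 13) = -10281 / 8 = -1285.12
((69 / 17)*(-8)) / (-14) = 276 / 119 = 2.32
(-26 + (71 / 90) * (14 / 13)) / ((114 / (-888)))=2177524 / 11115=195.91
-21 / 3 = -7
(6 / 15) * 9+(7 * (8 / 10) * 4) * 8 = 914 / 5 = 182.80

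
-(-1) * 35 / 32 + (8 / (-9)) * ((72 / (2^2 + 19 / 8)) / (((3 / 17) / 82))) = -1343173 / 288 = -4663.80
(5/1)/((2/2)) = 5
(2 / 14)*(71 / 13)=71 / 91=0.78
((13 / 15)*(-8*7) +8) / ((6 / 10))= -608 / 9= -67.56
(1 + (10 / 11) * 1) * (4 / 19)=84 / 209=0.40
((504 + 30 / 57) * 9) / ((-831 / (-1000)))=28758000 / 5263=5464.18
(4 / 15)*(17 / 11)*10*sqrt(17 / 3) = 136*sqrt(51) / 99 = 9.81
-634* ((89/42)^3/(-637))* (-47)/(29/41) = -430636658371/684313812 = -629.30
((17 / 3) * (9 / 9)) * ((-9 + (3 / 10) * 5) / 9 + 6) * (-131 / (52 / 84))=-483259 / 78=-6195.63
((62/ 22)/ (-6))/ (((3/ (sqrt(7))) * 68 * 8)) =-31 * sqrt(7)/ 107712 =-0.00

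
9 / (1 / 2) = 18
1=1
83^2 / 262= 6889 / 262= 26.29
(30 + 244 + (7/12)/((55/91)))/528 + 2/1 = 878437/348480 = 2.52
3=3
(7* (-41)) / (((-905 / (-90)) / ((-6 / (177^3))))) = 1148 / 37173599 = 0.00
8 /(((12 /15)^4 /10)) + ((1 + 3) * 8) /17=53637 /272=197.19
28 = 28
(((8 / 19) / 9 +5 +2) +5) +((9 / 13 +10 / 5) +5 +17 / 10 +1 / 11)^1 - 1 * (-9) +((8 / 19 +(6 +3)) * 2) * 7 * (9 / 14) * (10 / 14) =155926357 / 1711710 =91.09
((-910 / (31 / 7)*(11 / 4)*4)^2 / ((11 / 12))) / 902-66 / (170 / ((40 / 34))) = 70355143668 / 11386889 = 6178.61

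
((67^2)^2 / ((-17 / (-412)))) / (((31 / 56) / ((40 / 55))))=3719413309696 / 5797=641610024.10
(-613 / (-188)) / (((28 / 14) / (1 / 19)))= 613 / 7144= 0.09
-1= -1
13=13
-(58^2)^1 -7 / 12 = -40375 / 12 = -3364.58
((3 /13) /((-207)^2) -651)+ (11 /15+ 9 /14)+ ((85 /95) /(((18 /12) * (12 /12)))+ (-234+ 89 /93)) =-6752729205917 /7655545170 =-882.07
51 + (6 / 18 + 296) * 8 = 7265 / 3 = 2421.67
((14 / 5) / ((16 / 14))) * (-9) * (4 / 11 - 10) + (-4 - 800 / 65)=280529 / 1430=196.17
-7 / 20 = -0.35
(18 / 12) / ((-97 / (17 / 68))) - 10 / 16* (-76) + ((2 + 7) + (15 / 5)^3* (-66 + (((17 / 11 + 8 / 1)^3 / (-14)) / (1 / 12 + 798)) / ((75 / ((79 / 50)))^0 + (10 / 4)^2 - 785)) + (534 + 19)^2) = 3119183136556924567 / 10257653402744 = 304083.50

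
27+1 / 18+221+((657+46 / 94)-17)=751709 / 846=888.54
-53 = -53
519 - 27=492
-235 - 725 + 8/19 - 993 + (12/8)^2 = -1950.33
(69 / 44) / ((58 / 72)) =1.95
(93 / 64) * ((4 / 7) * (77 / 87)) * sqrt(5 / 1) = 341 * sqrt(5) / 464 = 1.64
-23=-23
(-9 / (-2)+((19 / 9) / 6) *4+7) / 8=697 / 432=1.61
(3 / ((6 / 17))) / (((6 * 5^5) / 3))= 17 / 12500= 0.00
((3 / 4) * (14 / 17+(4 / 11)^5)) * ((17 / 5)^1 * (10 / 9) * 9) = 21.16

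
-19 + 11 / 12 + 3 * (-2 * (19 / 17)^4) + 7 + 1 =-19489153 / 1002252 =-19.45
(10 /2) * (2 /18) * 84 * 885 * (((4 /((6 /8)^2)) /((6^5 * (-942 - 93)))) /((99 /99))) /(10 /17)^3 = -2029069 /11317725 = -0.18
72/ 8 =9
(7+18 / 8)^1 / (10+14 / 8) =37 / 47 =0.79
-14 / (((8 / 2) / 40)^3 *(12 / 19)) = -66500 / 3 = -22166.67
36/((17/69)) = 146.12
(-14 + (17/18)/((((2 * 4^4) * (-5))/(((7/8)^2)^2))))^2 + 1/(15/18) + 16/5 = 7139300730972508129/35624176739942400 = 200.41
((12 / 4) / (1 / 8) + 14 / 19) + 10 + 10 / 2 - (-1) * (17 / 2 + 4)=1985 / 38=52.24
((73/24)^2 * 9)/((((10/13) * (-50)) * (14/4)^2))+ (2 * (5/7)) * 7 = 3850723/392000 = 9.82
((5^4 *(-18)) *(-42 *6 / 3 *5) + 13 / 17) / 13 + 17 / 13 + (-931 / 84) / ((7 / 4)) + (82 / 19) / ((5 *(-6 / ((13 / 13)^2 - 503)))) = 363528.79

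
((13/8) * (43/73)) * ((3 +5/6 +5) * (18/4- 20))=-918437/7008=-131.06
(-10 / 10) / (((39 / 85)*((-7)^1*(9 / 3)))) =85 / 819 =0.10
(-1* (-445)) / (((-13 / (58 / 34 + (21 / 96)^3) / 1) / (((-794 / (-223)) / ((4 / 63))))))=-10641325999185 / 3229810688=-3294.72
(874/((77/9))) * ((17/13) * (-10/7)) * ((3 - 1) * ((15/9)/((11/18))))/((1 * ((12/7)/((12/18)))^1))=-4457400/11011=-404.81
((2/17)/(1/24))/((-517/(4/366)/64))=-2048/536129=-0.00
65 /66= 0.98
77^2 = 5929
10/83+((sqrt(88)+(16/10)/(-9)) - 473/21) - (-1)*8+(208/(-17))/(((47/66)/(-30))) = 2*sqrt(22)+10462959623/20889855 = 510.24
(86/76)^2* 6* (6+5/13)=460401/9386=49.05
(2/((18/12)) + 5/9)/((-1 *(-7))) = 17/63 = 0.27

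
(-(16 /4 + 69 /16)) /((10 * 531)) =-133 /84960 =-0.00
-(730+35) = -765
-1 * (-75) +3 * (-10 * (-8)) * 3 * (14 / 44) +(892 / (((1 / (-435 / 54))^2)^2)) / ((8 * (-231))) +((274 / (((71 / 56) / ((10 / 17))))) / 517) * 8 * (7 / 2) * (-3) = -437488603636885 / 250117707168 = -1749.13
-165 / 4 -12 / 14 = -1179 / 28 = -42.11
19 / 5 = 3.80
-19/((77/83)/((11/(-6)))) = 1577/42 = 37.55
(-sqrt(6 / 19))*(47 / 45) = -47*sqrt(114) / 855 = -0.59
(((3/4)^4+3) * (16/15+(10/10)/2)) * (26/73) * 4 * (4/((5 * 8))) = 172913/233600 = 0.74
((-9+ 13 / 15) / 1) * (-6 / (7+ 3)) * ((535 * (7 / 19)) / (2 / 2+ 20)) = 13054 / 285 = 45.80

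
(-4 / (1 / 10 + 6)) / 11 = -40 / 671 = -0.06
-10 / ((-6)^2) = -5 / 18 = -0.28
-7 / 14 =-1 / 2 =-0.50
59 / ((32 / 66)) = 1947 / 16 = 121.69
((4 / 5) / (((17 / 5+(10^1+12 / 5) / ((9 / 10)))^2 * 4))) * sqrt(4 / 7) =810 * sqrt(7) / 4182703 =0.00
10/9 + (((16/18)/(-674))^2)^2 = 1.11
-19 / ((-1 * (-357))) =-19 / 357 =-0.05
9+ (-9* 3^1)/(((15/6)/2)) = -63/5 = -12.60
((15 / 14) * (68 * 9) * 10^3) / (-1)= -4590000 / 7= -655714.29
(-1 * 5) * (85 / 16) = -425 / 16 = -26.56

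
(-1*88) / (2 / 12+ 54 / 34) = -8976 / 179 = -50.15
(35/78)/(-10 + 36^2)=35/100308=0.00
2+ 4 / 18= 20 / 9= 2.22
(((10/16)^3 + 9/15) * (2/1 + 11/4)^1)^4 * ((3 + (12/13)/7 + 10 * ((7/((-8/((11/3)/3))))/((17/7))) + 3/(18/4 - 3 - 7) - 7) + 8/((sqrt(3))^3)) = -15351426449850556222448471/6735740173151109120000 + 2842061499060273361 * sqrt(3)/12369505812480000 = -1881.14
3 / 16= 0.19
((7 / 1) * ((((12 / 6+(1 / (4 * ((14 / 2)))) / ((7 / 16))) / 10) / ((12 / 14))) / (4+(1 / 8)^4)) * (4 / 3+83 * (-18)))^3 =-255255891.34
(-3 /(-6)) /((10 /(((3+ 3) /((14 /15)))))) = 9 /28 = 0.32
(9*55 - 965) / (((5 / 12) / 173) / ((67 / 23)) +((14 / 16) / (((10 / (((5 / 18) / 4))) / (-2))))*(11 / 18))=56482479360 / 793147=71213.13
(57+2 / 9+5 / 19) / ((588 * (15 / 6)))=983 / 25137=0.04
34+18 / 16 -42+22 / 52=-671 / 104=-6.45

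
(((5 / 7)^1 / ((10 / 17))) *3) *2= 51 / 7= 7.29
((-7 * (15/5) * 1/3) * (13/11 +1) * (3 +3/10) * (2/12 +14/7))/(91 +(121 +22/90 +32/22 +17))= -27027/57098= -0.47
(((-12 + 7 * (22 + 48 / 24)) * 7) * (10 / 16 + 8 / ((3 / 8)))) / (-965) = -47957 / 1930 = -24.85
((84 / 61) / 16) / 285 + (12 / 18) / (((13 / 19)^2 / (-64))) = -1071097891 / 11752260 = -91.14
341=341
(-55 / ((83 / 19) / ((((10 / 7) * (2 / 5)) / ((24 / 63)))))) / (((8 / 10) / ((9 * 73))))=-10298475 / 664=-15509.75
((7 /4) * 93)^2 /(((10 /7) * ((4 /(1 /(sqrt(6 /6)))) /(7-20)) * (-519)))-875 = -84024703 /110720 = -758.89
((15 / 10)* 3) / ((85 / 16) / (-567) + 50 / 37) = 1510488 / 450455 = 3.35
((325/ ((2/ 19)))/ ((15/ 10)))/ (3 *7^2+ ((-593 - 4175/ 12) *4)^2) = 18525/ 127488004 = 0.00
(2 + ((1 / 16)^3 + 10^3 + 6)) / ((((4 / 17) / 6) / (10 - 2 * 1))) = 210567219 / 1024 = 205632.05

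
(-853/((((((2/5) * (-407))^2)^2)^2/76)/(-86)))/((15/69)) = 1252243984375/24093797288895891916832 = 0.00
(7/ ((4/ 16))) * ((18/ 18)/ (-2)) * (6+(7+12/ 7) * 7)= -938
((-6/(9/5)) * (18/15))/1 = -4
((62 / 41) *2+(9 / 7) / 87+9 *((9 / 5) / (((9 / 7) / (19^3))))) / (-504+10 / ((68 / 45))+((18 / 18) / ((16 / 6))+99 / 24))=-61142816522 / 348692085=-175.35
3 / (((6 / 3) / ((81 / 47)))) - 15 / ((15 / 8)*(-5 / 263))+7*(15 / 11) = 2238251 / 5170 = 432.93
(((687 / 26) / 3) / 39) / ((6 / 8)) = 458 / 1521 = 0.30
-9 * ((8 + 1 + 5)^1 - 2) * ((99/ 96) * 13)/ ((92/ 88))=-127413/ 92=-1384.92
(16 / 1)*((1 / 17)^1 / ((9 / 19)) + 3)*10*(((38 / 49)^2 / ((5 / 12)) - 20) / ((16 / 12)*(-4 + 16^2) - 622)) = 32.43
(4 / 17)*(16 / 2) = 32 / 17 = 1.88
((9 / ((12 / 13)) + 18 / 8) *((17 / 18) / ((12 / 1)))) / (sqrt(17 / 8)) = 0.65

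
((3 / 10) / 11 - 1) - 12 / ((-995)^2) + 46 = 980718501 / 21780550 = 45.03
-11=-11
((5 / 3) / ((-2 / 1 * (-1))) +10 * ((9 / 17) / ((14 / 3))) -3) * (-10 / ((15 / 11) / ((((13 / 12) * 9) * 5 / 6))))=526955 / 8568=61.50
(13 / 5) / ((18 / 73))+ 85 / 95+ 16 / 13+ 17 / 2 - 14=79694 / 11115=7.17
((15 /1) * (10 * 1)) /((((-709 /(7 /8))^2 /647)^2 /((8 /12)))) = 25127005225 /258752704267264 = 0.00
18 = 18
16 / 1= 16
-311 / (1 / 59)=-18349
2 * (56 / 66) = 56 / 33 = 1.70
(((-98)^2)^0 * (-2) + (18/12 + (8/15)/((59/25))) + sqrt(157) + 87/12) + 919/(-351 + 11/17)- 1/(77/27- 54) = 1591433656/363966693 + sqrt(157) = 16.90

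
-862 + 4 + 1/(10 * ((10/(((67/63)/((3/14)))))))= -1158233/1350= -857.95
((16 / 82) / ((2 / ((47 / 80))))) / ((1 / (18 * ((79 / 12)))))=11139 / 1640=6.79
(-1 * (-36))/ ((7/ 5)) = 180/ 7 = 25.71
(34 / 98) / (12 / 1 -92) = -17 / 3920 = -0.00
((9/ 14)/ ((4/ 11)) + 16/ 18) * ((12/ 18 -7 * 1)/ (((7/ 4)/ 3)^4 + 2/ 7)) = -187872/ 4483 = -41.91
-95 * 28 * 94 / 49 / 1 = -35720 / 7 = -5102.86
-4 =-4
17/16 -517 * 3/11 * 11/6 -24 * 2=-4887/16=-305.44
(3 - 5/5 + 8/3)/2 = 7/3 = 2.33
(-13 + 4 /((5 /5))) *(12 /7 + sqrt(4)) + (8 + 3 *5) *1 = -73 /7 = -10.43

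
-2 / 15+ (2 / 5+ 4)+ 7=169 / 15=11.27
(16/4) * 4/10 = 8/5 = 1.60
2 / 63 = 0.03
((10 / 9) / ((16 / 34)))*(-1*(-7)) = 595 / 36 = 16.53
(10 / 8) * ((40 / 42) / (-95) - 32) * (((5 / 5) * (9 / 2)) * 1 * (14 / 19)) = -47895 / 361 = -132.67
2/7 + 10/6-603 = -12622/21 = -601.05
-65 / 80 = -13 / 16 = -0.81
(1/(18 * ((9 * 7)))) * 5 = 5/1134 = 0.00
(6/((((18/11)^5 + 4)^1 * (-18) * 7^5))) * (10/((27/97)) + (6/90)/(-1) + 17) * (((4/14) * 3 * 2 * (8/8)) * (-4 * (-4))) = -18388158976/10060731293445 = -0.00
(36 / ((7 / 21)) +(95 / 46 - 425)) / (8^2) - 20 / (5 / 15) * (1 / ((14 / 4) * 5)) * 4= -384033 / 20608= -18.64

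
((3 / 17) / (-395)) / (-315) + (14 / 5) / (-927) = -657761 / 217868175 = -0.00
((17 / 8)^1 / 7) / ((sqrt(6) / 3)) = 17*sqrt(6) / 112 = 0.37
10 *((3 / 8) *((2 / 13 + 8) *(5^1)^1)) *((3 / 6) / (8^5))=3975 / 1703936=0.00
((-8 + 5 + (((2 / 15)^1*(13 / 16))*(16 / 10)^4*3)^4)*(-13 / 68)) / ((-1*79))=21795730841755273 / 512313842773437500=0.04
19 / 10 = 1.90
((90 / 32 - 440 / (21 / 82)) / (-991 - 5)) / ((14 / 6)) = 576335 / 780864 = 0.74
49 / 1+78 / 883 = 43345 / 883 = 49.09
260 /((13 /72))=1440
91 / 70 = 13 / 10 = 1.30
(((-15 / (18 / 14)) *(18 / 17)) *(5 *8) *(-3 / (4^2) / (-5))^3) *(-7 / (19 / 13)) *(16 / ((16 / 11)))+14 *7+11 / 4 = 42221647 / 413440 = 102.12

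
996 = 996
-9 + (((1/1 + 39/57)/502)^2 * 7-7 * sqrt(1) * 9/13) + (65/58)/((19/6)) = -115685225671/8574247097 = -13.49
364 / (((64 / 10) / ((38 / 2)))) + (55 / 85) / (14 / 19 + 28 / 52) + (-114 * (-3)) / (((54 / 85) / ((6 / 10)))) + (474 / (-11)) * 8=499234061 / 471240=1059.41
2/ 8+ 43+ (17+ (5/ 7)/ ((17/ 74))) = 30159/ 476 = 63.36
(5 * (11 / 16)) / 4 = 55 / 64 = 0.86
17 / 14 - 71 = -977 / 14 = -69.79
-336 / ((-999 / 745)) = 83440 / 333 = 250.57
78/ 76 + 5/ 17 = 853/ 646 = 1.32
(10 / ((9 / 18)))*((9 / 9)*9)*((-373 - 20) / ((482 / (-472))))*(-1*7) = -116862480 / 241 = -484906.56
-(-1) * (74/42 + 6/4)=137/42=3.26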